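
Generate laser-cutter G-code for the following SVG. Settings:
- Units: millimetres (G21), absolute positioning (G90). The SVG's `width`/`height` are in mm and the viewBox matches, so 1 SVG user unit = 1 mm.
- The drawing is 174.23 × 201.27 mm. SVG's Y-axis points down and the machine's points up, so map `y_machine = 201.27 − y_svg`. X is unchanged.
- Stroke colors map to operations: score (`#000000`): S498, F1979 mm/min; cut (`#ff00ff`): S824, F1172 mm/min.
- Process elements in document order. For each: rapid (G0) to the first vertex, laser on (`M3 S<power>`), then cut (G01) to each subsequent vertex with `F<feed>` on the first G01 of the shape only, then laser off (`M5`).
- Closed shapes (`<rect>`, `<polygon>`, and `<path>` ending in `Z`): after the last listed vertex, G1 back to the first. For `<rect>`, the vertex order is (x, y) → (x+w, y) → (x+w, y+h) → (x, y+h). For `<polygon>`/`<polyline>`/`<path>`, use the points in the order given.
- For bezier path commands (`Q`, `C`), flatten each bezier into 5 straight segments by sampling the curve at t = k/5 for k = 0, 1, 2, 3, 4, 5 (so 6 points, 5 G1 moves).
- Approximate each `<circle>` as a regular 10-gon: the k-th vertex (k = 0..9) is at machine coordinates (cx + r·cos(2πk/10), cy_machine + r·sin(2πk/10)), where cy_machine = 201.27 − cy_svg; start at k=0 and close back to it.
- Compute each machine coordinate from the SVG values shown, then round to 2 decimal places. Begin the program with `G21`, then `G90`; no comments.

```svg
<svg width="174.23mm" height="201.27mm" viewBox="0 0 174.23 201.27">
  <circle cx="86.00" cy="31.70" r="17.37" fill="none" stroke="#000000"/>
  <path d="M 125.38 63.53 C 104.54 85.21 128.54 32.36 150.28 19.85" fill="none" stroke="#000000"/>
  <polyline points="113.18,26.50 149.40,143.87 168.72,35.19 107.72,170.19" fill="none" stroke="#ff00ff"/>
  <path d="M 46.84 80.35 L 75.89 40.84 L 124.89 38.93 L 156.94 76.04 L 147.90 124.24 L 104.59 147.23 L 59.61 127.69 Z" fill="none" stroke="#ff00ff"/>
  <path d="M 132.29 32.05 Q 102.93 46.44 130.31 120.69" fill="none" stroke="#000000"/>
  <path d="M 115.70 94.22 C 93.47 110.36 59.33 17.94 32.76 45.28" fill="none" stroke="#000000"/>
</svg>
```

viewBox `0 0 174.23 201.27` with mm width/height → 1 unit = 1 mm. Flip: y_m = 201.27 − y_svg.

**Shape 1** — `<circle>` circle, stroke `#000000` → score (S498, F1979). Machine vertices: (103.37,169.57) → (100.05,179.78) → (91.37,186.09) → (80.63,186.09) → (71.95,179.78) → (68.63,169.57) → (71.95,159.36) → (80.63,153.05) → (91.37,153.05) → (100.05,159.36) → (103.37,169.57). Closed: final G1 returns to the first vertex.

**Shape 2** — `<path>` cubic bezier, stroke `#000000` → score (S498, F1979). Control points (SVG): P0=(125.38,63.53), P1=(104.54,85.21), P2=(128.54,32.36), P3=(150.28,19.85); sampled at t=k/5. Machine vertices: (125.38,137.74) → (117.88,132.76) → (118.88,140.15) → (126.12,154.40) → (137.34,169.99) → (150.28,181.42). Open path.

**Shape 3** — `<polyline>` open polyline, stroke `#ff00ff` → cut (S824, F1172). Machine vertices: (113.18,174.77) → (149.40,57.40) → (168.72,166.08) → (107.72,31.08). Open path.

**Shape 4** — `<path>` regular polygon, stroke `#ff00ff` → cut (S824, F1172). Machine vertices: (46.84,120.92) → (75.89,160.43) → (124.89,162.34) → (156.94,125.23) → (147.90,77.03) → (104.59,54.04) → (59.61,73.58) → (46.84,120.92). Closed: final G1 returns to the first vertex.

**Shape 5** — `<path>` quadratic bezier, stroke `#000000` → score (S498, F1979). Control points (SVG): P0=(132.29,32.05), P1=(102.93,46.44), P2=(130.31,120.69); sampled at t=k/5. Machine vertices: (132.29,169.22) → (122.82,161.07) → (117.88,148.13) → (117.48,130.40) → (121.63,107.89) → (130.31,80.58). Open path.

**Shape 6** — `<path>` cubic bezier, stroke `#000000` → score (S498, F1979). Control points (SVG): P0=(115.70,94.22), P1=(93.47,110.36), P2=(59.33,17.94), P3=(32.76,45.28); sampled at t=k/5. Machine vertices: (115.70,107.05) → (101.09,108.57) → (84.55,125.18) → (67.03,145.93) → (49.45,159.85) → (32.76,155.99). Open path.

G21
G90
G0 X103.37 Y169.57
M3 S498
G01 X100.05 Y179.78 F1979
G01 X91.37 Y186.09
G01 X80.63 Y186.09
G01 X71.95 Y179.78
G01 X68.63 Y169.57
G01 X71.95 Y159.36
G01 X80.63 Y153.05
G01 X91.37 Y153.05
G01 X100.05 Y159.36
G01 X103.37 Y169.57
M5
G0 X125.38 Y137.74
M3 S498
G01 X117.88 Y132.76 F1979
G01 X118.88 Y140.15
G01 X126.12 Y154.40
G01 X137.34 Y169.99
G01 X150.28 Y181.42
M5
G0 X113.18 Y174.77
M3 S824
G01 X149.40 Y57.40 F1172
G01 X168.72 Y166.08
G01 X107.72 Y31.08
M5
G0 X46.84 Y120.92
M3 S824
G01 X75.89 Y160.43 F1172
G01 X124.89 Y162.34
G01 X156.94 Y125.23
G01 X147.90 Y77.03
G01 X104.59 Y54.04
G01 X59.61 Y73.58
G01 X46.84 Y120.92
M5
G0 X132.29 Y169.22
M3 S498
G01 X122.82 Y161.07 F1979
G01 X117.88 Y148.13
G01 X117.48 Y130.40
G01 X121.63 Y107.89
G01 X130.31 Y80.58
M5
G0 X115.70 Y107.05
M3 S498
G01 X101.09 Y108.57 F1979
G01 X84.55 Y125.18
G01 X67.03 Y145.93
G01 X49.45 Y159.85
G01 X32.76 Y155.99
M5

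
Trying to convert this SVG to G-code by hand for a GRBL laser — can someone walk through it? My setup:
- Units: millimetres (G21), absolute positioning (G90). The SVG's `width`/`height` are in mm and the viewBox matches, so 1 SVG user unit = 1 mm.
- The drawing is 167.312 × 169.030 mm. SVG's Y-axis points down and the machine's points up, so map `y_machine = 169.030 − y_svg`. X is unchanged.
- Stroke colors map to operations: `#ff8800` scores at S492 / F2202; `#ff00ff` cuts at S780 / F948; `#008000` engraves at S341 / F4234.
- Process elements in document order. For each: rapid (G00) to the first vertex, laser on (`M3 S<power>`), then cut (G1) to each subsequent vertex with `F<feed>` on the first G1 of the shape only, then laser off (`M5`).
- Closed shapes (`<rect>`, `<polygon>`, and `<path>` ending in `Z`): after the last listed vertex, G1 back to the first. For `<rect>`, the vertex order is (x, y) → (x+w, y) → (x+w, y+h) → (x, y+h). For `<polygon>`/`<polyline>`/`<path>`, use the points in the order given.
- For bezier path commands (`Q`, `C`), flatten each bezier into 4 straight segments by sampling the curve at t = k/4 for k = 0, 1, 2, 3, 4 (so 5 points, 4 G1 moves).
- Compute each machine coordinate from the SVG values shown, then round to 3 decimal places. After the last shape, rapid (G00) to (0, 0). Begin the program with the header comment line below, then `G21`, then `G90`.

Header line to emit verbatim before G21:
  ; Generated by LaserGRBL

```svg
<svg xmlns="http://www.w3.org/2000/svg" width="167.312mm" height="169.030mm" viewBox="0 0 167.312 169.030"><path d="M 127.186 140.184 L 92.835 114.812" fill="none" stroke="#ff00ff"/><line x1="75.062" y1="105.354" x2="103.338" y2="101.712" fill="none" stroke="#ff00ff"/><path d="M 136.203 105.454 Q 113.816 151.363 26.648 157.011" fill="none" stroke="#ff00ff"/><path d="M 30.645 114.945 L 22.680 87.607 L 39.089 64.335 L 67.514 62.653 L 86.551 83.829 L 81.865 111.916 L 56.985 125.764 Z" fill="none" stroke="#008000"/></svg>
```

; Generated by LaserGRBL
G21
G90
G00 X127.186 Y28.846
M3 S780
G1 X92.835 Y54.218 F948
M5
G00 X75.062 Y63.676
M3 S780
G1 X103.338 Y67.318 F948
M5
G00 X136.203 Y63.576
M3 S780
G1 X120.961 Y43.138 F948
G1 X97.621 Y27.732
G1 X66.183 Y17.359
G1 X26.648 Y12.019
M5
G00 X30.645 Y54.085
M3 S341
G1 X22.680 Y81.423 F4234
G1 X39.089 Y104.695
G1 X67.514 Y106.377
G1 X86.551 Y85.201
G1 X81.865 Y57.114
G1 X56.985 Y43.266
G1 X30.645 Y54.085
M5
G00 X0.000 Y0.000

viewBox `0 0 167.312 169.030` with mm width/height → 1 unit = 1 mm. Flip: y_m = 169.030 − y_svg.

**Shape 1** — `<path>` line segment, stroke `#ff00ff` → cut (S780, F948). Machine vertices: (127.186,28.846) → (92.835,54.218). Open path.

**Shape 2** — `<line>` line segment, stroke `#ff00ff` → cut (S780, F948). Machine vertices: (75.062,63.676) → (103.338,67.318). Open path.

**Shape 3** — `<path>` quadratic bezier, stroke `#ff00ff` → cut (S780, F948). Control points (SVG): P0=(136.203,105.454), P1=(113.816,151.363), P2=(26.648,157.011); sampled at t=k/4. Machine vertices: (136.203,63.576) → (120.961,43.138) → (97.621,27.732) → (66.183,17.359) → (26.648,12.019). Open path.

**Shape 4** — `<path>` regular polygon, stroke `#008000` → engrave (S341, F4234). Machine vertices: (30.645,54.085) → (22.680,81.423) → (39.089,104.695) → (67.514,106.377) → (86.551,85.201) → (81.865,57.114) → (56.985,43.266) → (30.645,54.085). Closed: final G1 returns to the first vertex.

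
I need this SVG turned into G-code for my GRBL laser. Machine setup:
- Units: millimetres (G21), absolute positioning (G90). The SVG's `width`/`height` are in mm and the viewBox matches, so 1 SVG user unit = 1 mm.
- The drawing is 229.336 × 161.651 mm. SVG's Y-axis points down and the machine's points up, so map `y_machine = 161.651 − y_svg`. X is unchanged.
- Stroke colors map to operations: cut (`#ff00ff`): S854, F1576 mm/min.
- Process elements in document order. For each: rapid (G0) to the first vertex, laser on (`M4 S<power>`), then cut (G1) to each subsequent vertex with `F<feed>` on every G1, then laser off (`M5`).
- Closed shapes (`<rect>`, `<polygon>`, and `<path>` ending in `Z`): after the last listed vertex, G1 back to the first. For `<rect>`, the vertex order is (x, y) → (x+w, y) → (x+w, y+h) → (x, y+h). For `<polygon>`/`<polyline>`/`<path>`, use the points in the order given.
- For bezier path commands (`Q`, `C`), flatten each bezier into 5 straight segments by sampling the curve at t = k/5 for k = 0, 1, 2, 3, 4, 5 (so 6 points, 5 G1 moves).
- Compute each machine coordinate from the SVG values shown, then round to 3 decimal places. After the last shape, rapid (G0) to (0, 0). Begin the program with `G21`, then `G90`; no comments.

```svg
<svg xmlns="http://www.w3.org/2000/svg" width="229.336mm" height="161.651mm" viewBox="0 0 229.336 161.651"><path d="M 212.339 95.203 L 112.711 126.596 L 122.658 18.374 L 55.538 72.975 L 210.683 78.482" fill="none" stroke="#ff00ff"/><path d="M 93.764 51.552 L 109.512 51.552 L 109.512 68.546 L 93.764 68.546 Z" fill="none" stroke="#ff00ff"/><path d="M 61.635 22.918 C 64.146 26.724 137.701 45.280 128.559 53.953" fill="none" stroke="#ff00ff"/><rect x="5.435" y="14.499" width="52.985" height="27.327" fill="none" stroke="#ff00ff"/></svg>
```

G21
G90
G0 X212.339 Y66.448
M4 S854
G1 X112.711 Y35.055 F1576
G1 X122.658 Y143.277 F1576
G1 X55.538 Y88.676 F1576
G1 X210.683 Y83.169 F1576
M5
G0 X93.764 Y110.099
M4 S854
G1 X109.512 Y110.099 F1576
G1 X109.512 Y93.105 F1576
G1 X93.764 Y93.105 F1576
G1 X93.764 Y110.099 F1576
M5
G0 X61.635 Y138.733
M4 S854
G1 X70.437 Y134.876 F1576
G1 X88.910 Y128.662 F1576
G1 X109.674 Y121.273 F1576
G1 X125.350 Y113.891 F1576
G1 X128.559 Y107.698 F1576
M5
G0 X5.435 Y147.152
M4 S854
G1 X58.420 Y147.152 F1576
G1 X58.420 Y119.825 F1576
G1 X5.435 Y119.825 F1576
G1 X5.435 Y147.152 F1576
M5
G0 X0.000 Y0.000

viewBox `0 0 229.336 161.651` with mm width/height → 1 unit = 1 mm. Flip: y_m = 161.651 − y_svg.

**Shape 1** — `<path>` open polyline, stroke `#ff00ff` → cut (S854, F1576). Machine vertices: (212.339,66.448) → (112.711,35.055) → (122.658,143.277) → (55.538,88.676) → (210.683,83.169). Open path.

**Shape 2** — `<path>` rectangle, stroke `#ff00ff` → cut (S854, F1576). Machine vertices: (93.764,110.099) → (109.512,110.099) → (109.512,93.105) → (93.764,93.105) → (93.764,110.099). Closed: final G1 returns to the first vertex.

**Shape 3** — `<path>` cubic bezier, stroke `#ff00ff` → cut (S854, F1576). Control points (SVG): P0=(61.635,22.918), P1=(64.146,26.724), P2=(137.701,45.280), P3=(128.559,53.953); sampled at t=k/5. Machine vertices: (61.635,138.733) → (70.437,134.876) → (88.910,128.662) → (109.674,121.273) → (125.350,113.891) → (128.559,107.698). Open path.

**Shape 4** — `<rect>` rectangle, stroke `#ff00ff` → cut (S854, F1576). Machine vertices: (5.435,147.152) → (58.420,147.152) → (58.420,119.825) → (5.435,119.825) → (5.435,147.152). Closed: final G1 returns to the first vertex.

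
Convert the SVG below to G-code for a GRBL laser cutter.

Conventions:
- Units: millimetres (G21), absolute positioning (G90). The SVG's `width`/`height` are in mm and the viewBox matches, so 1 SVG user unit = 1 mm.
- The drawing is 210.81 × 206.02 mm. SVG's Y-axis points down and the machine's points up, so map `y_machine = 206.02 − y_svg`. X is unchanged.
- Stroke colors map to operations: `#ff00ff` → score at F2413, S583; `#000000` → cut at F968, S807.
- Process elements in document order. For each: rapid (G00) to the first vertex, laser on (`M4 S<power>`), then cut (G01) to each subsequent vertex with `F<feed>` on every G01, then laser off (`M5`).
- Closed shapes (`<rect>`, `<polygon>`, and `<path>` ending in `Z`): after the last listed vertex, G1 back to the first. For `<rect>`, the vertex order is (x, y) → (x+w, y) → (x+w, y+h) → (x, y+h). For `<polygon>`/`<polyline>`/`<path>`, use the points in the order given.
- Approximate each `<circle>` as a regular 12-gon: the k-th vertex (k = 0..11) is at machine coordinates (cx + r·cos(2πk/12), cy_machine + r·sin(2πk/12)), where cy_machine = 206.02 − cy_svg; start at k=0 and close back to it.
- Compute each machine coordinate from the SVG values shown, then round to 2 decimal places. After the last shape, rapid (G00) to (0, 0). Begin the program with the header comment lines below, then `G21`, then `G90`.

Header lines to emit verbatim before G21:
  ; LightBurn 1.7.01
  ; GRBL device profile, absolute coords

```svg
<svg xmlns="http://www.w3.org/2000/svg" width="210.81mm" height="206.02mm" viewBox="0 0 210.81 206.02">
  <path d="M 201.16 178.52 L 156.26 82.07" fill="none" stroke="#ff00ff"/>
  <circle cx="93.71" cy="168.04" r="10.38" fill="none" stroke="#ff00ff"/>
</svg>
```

Since the viewBox matches the mm dimensions, user units are millimetres directly. The only transform is the Y-flip y_m = 206.02 − y_svg.

Shape 1 is a line segment drawn with `<path>`. Its stroke #ff00ff means score at S583, F2413. After flipping Y the toolpath is (201.16,27.50) → (156.26,123.95).

Shape 2 is a circle drawn with `<circle>`. Its stroke #ff00ff means score at S583, F2413. After flipping Y the toolpath is (104.09,37.98) → (102.70,43.17) → (98.90,46.97) → (93.71,48.36) → (88.52,46.97) → (84.72,43.17) → (83.33,37.98) → (84.72,32.79) → (88.52,28.99) → (93.71,27.60) → (98.90,28.99) → (102.70,32.79) → (104.09,37.98), returning to the start.

; LightBurn 1.7.01
; GRBL device profile, absolute coords
G21
G90
G00 X201.16 Y27.50
M4 S583
G01 X156.26 Y123.95 F2413
M5
G00 X104.09 Y37.98
M4 S583
G01 X102.70 Y43.17 F2413
G01 X98.90 Y46.97 F2413
G01 X93.71 Y48.36 F2413
G01 X88.52 Y46.97 F2413
G01 X84.72 Y43.17 F2413
G01 X83.33 Y37.98 F2413
G01 X84.72 Y32.79 F2413
G01 X88.52 Y28.99 F2413
G01 X93.71 Y27.60 F2413
G01 X98.90 Y28.99 F2413
G01 X102.70 Y32.79 F2413
G01 X104.09 Y37.98 F2413
M5
G00 X0.00 Y0.00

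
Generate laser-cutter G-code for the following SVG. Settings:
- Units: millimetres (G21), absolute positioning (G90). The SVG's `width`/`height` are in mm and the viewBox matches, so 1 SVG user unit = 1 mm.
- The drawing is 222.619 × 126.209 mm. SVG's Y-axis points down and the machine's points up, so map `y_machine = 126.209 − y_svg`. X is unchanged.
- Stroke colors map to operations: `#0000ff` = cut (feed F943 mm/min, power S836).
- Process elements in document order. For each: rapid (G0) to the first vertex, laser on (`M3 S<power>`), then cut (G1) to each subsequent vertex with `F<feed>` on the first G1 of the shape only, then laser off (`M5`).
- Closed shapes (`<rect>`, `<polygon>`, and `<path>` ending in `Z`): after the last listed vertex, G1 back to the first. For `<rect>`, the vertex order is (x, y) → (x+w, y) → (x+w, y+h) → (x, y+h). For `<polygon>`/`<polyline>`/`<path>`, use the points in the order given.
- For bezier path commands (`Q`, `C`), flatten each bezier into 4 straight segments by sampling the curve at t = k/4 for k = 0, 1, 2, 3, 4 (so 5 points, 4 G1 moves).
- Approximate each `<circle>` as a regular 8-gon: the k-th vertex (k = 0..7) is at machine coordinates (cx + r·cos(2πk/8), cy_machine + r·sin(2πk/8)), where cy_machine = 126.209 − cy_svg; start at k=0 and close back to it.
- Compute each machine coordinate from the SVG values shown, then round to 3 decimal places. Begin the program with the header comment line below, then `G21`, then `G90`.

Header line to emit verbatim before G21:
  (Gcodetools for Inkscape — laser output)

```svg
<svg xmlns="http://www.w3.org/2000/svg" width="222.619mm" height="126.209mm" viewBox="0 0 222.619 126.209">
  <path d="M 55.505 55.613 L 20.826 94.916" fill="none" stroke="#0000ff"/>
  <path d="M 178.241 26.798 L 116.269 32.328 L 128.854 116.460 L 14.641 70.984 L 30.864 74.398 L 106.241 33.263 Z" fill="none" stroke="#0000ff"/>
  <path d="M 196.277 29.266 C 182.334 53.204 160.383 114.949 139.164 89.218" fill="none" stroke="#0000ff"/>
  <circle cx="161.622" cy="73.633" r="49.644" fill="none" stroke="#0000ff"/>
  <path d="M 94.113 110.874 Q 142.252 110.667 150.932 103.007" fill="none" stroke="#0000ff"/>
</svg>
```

viewBox `0 0 222.619 126.209` with mm width/height → 1 unit = 1 mm. Flip: y_m = 126.209 − y_svg.

**Shape 1** — `<path>` line segment, stroke `#0000ff` → cut (S836, F943). Machine vertices: (55.505,70.596) → (20.826,31.293). Open path.

**Shape 2** — `<path>` closed polygon, stroke `#0000ff` → cut (S836, F943). Machine vertices: (178.241,99.411) → (116.269,93.881) → (128.854,9.749) → (14.641,55.225) → (30.864,51.811) → (106.241,92.946) → (178.241,99.411). Closed: final G1 returns to the first vertex.

**Shape 3** — `<path>` cubic bezier, stroke `#0000ff` → cut (S836, F943). Control points (SVG): P0=(196.277,29.266), P1=(182.334,53.204), P2=(160.383,114.949), P3=(139.164,89.218); sampled at t=k/4. Machine vertices: (196.277,96.943) → (184.455,73.858) → (170.449,48.341) → (155.079,32.137) → (139.164,36.991). Open path.

**Shape 4** — `<circle>` circle, stroke `#0000ff` → cut (S836, F943). Machine vertices: (211.266,52.576) → (196.726,87.680) → (161.622,102.220) → (126.518,87.680) → (111.978,52.576) → (126.518,17.472) → (161.622,2.932) → (196.726,17.472) → (211.266,52.576). Closed: final G1 returns to the first vertex.

**Shape 5** — `<path>` quadratic bezier, stroke `#0000ff` → cut (S836, F943). Control points (SVG): P0=(94.113,110.874), P1=(142.252,110.667), P2=(150.932,103.007); sampled at t=k/4. Machine vertices: (94.113,15.335) → (115.716,15.904) → (132.387,17.405) → (144.126,19.838) → (150.932,23.202). Open path.

(Gcodetools for Inkscape — laser output)
G21
G90
G0 X55.505 Y70.596
M3 S836
G1 X20.826 Y31.293 F943
M5
G0 X178.241 Y99.411
M3 S836
G1 X116.269 Y93.881 F943
G1 X128.854 Y9.749
G1 X14.641 Y55.225
G1 X30.864 Y51.811
G1 X106.241 Y92.946
G1 X178.241 Y99.411
M5
G0 X196.277 Y96.943
M3 S836
G1 X184.455 Y73.858 F943
G1 X170.449 Y48.341
G1 X155.079 Y32.137
G1 X139.164 Y36.991
M5
G0 X211.266 Y52.576
M3 S836
G1 X196.726 Y87.680 F943
G1 X161.622 Y102.220
G1 X126.518 Y87.680
G1 X111.978 Y52.576
G1 X126.518 Y17.472
G1 X161.622 Y2.932
G1 X196.726 Y17.472
G1 X211.266 Y52.576
M5
G0 X94.113 Y15.335
M3 S836
G1 X115.716 Y15.904 F943
G1 X132.387 Y17.405
G1 X144.126 Y19.838
G1 X150.932 Y23.202
M5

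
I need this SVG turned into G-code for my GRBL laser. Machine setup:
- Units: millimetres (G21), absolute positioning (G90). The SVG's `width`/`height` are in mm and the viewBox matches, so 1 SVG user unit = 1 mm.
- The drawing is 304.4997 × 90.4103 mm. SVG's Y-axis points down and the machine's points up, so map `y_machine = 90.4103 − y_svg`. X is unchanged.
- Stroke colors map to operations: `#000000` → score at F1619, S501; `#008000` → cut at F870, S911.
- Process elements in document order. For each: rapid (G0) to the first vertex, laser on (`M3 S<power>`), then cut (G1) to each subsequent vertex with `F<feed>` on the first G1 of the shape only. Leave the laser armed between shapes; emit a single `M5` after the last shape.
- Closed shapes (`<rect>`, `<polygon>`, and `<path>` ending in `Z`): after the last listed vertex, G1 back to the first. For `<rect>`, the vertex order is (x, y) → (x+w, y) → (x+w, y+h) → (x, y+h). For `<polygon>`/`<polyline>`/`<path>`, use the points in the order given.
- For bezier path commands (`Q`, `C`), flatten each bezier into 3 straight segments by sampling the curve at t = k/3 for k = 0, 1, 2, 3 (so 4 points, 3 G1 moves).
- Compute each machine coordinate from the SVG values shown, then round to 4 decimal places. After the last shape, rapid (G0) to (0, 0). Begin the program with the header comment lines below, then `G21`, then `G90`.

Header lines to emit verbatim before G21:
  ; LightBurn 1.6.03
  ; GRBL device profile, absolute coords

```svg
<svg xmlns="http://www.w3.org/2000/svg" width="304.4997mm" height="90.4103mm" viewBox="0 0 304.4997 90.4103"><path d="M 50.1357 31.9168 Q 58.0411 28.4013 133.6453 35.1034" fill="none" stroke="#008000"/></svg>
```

; LightBurn 1.6.03
; GRBL device profile, absolute coords
G21
G90
G0 X50.1357 Y58.4935
M3 S911
G1 X62.9281 Y59.7019 F870
G1 X90.7646 Y58.6397
G1 X133.6453 Y55.3069
M5
G0 X0.0000 Y0.0000

Since the viewBox matches the mm dimensions, user units are millimetres directly. The only transform is the Y-flip y_m = 90.4103 − y_svg.

Shape 1 is a quadratic bezier drawn with `<path>`. Its stroke #008000 means cut at S911, F870. After flipping Y the toolpath is (50.1357,58.4935) → (62.9281,59.7019) → (90.7646,58.6397) → (133.6453,55.3069).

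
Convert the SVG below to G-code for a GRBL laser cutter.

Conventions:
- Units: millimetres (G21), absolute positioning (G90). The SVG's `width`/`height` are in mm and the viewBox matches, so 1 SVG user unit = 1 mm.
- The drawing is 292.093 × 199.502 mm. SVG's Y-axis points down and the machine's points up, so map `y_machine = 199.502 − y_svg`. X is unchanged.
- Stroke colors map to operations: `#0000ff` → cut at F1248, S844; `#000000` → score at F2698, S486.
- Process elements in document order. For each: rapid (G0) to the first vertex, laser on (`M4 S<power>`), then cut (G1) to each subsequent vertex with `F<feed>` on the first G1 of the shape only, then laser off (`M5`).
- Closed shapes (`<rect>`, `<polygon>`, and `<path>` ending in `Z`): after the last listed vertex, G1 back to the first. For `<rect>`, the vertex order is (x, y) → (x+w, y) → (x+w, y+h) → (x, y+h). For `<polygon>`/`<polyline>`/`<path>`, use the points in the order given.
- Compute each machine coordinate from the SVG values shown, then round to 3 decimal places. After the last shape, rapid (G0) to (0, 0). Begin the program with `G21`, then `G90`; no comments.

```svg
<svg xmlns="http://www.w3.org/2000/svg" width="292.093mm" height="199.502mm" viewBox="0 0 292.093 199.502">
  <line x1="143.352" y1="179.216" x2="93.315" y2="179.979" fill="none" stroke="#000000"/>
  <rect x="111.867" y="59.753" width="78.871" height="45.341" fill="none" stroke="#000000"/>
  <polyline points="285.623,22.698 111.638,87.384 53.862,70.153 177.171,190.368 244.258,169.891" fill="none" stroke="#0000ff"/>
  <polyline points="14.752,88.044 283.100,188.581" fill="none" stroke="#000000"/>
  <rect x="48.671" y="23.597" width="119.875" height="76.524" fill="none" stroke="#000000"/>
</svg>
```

G21
G90
G0 X143.352 Y20.286
M4 S486
G1 X93.315 Y19.523 F2698
M5
G0 X111.867 Y139.749
M4 S486
G1 X190.738 Y139.749 F2698
G1 X190.738 Y94.408
G1 X111.867 Y94.408
G1 X111.867 Y139.749
M5
G0 X285.623 Y176.804
M4 S844
G1 X111.638 Y112.118 F1248
G1 X53.862 Y129.349
G1 X177.171 Y9.134
G1 X244.258 Y29.611
M5
G0 X14.752 Y111.458
M4 S486
G1 X283.100 Y10.921 F2698
M5
G0 X48.671 Y175.905
M4 S486
G1 X168.546 Y175.905 F2698
G1 X168.546 Y99.381
G1 X48.671 Y99.381
G1 X48.671 Y175.905
M5
G0 X0.000 Y0.000

viewBox `0 0 292.093 199.502` with mm width/height → 1 unit = 1 mm. Flip: y_m = 199.502 − y_svg.

**Shape 1** — `<line>` line segment, stroke `#000000` → score (S486, F2698). Machine vertices: (143.352,20.286) → (93.315,19.523). Open path.

**Shape 2** — `<rect>` rectangle, stroke `#000000` → score (S486, F2698). Machine vertices: (111.867,139.749) → (190.738,139.749) → (190.738,94.408) → (111.867,94.408) → (111.867,139.749). Closed: final G1 returns to the first vertex.

**Shape 3** — `<polyline>` open polyline, stroke `#0000ff` → cut (S844, F1248). Machine vertices: (285.623,176.804) → (111.638,112.118) → (53.862,129.349) → (177.171,9.134) → (244.258,29.611). Open path.

**Shape 4** — `<polyline>` line segment, stroke `#000000` → score (S486, F2698). Machine vertices: (14.752,111.458) → (283.100,10.921). Open path.

**Shape 5** — `<rect>` rectangle, stroke `#000000` → score (S486, F2698). Machine vertices: (48.671,175.905) → (168.546,175.905) → (168.546,99.381) → (48.671,99.381) → (48.671,175.905). Closed: final G1 returns to the first vertex.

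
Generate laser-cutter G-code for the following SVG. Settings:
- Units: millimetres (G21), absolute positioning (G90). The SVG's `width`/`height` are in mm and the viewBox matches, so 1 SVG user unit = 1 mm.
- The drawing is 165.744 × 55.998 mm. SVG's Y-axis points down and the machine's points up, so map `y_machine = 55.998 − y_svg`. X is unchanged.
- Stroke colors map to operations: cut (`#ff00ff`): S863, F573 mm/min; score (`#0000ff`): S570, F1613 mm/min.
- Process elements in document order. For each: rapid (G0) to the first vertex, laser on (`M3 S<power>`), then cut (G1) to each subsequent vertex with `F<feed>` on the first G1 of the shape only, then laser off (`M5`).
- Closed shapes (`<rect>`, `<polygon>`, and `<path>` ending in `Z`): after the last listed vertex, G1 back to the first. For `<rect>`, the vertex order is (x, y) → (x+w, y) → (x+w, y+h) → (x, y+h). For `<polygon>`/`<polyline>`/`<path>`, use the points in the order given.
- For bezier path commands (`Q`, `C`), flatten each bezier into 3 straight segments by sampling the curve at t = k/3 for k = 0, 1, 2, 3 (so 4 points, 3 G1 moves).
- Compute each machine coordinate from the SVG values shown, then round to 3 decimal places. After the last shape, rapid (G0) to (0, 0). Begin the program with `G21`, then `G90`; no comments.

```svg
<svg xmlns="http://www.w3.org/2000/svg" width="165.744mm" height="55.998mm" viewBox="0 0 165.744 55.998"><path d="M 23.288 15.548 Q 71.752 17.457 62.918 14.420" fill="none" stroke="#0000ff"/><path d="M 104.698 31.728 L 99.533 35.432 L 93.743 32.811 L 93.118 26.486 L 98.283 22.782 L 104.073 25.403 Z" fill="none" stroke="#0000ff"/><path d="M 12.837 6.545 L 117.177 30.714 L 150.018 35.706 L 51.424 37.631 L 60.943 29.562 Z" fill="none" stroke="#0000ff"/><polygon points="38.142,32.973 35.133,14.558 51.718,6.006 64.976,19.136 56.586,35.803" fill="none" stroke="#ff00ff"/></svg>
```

viewBox `0 0 165.744 55.998` with mm width/height → 1 unit = 1 mm. Flip: y_m = 55.998 − y_svg.

**Shape 1** — `<path>` quadratic bezier, stroke `#0000ff` → score (S570, F1613). Control points (SVG): P0=(23.288,15.548), P1=(71.752,17.457), P2=(62.918,14.420); sampled at t=k/3. Machine vertices: (23.288,40.450) → (49.231,39.727) → (62.441,40.103) → (62.918,41.578). Open path.

**Shape 2** — `<path>` regular polygon, stroke `#0000ff` → score (S570, F1613). Machine vertices: (104.698,24.270) → (99.533,20.566) → (93.743,23.187) → (93.118,29.512) → (98.283,33.216) → (104.073,30.595) → (104.698,24.270). Closed: final G1 returns to the first vertex.

**Shape 3** — `<path>` closed polygon, stroke `#0000ff` → score (S570, F1613). Machine vertices: (12.837,49.453) → (117.177,25.284) → (150.018,20.292) → (51.424,18.367) → (60.943,26.436) → (12.837,49.453). Closed: final G1 returns to the first vertex.

**Shape 4** — `<polygon>` regular polygon, stroke `#ff00ff` → cut (S863, F573). Machine vertices: (38.142,23.025) → (35.133,41.440) → (51.718,49.992) → (64.976,36.862) → (56.586,20.195) → (38.142,23.025). Closed: final G1 returns to the first vertex.

G21
G90
G0 X23.288 Y40.450
M3 S570
G1 X49.231 Y39.727 F1613
G1 X62.441 Y40.103
G1 X62.918 Y41.578
M5
G0 X104.698 Y24.270
M3 S570
G1 X99.533 Y20.566 F1613
G1 X93.743 Y23.187
G1 X93.118 Y29.512
G1 X98.283 Y33.216
G1 X104.073 Y30.595
G1 X104.698 Y24.270
M5
G0 X12.837 Y49.453
M3 S570
G1 X117.177 Y25.284 F1613
G1 X150.018 Y20.292
G1 X51.424 Y18.367
G1 X60.943 Y26.436
G1 X12.837 Y49.453
M5
G0 X38.142 Y23.025
M3 S863
G1 X35.133 Y41.440 F573
G1 X51.718 Y49.992
G1 X64.976 Y36.862
G1 X56.586 Y20.195
G1 X38.142 Y23.025
M5
G0 X0.000 Y0.000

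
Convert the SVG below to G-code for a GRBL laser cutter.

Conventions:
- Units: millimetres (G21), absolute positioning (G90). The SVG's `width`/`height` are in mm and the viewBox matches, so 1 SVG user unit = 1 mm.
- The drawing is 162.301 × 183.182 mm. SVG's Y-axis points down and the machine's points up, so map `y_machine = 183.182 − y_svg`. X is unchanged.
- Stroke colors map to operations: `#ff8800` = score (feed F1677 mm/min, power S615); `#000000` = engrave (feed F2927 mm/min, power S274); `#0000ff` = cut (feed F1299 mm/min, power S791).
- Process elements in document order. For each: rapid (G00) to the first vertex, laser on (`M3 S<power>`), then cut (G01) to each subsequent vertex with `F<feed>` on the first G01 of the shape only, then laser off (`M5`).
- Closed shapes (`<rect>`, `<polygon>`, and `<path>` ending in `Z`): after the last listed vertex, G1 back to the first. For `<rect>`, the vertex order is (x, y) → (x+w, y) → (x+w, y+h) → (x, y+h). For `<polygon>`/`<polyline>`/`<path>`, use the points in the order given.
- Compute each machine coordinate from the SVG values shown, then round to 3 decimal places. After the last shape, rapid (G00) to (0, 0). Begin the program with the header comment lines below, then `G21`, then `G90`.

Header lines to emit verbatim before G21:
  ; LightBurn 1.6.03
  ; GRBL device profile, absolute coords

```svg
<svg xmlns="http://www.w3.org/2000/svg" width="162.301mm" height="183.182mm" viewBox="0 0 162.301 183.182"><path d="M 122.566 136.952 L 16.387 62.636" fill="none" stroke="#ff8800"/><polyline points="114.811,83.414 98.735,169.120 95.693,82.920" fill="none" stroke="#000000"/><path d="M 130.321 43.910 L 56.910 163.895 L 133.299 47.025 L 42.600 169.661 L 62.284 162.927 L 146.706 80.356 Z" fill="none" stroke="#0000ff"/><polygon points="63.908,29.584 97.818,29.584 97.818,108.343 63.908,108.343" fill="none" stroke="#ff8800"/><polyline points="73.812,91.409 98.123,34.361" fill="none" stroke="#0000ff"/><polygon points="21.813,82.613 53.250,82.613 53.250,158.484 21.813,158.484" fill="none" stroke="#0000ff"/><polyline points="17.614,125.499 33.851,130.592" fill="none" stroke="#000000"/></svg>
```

1 u = 1 mm; y_m = 183.182 − y.

[1] `<path>` line segment, #ff8800→score S615 F1677: (122.566,46.230) → (16.387,120.546)

[2] `<polyline>` open polyline, #000000→engrave S274 F2927: (114.811,99.768) → (98.735,14.062) → (95.693,100.262)

[3] `<path>` closed polygon, #0000ff→cut S791 F1299: (130.321,139.272) → (56.910,19.287) → (133.299,136.157) → (42.600,13.521) → (62.284,20.255) → (146.706,102.826) → (130.321,139.272) (closed)

[4] `<polygon>` rectangle, #ff8800→score S615 F1677: (63.908,153.598) → (97.818,153.598) → (97.818,74.839) → (63.908,74.839) → (63.908,153.598) (closed)

[5] `<polyline>` line segment, #0000ff→cut S791 F1299: (73.812,91.773) → (98.123,148.821)

[6] `<polygon>` rectangle, #0000ff→cut S791 F1299: (21.813,100.569) → (53.250,100.569) → (53.250,24.698) → (21.813,24.698) → (21.813,100.569) (closed)

[7] `<polyline>` line segment, #000000→engrave S274 F2927: (17.614,57.683) → (33.851,52.590)

; LightBurn 1.6.03
; GRBL device profile, absolute coords
G21
G90
G00 X122.566 Y46.230
M3 S615
G01 X16.387 Y120.546 F1677
M5
G00 X114.811 Y99.768
M3 S274
G01 X98.735 Y14.062 F2927
G01 X95.693 Y100.262
M5
G00 X130.321 Y139.272
M3 S791
G01 X56.910 Y19.287 F1299
G01 X133.299 Y136.157
G01 X42.600 Y13.521
G01 X62.284 Y20.255
G01 X146.706 Y102.826
G01 X130.321 Y139.272
M5
G00 X63.908 Y153.598
M3 S615
G01 X97.818 Y153.598 F1677
G01 X97.818 Y74.839
G01 X63.908 Y74.839
G01 X63.908 Y153.598
M5
G00 X73.812 Y91.773
M3 S791
G01 X98.123 Y148.821 F1299
M5
G00 X21.813 Y100.569
M3 S791
G01 X53.250 Y100.569 F1299
G01 X53.250 Y24.698
G01 X21.813 Y24.698
G01 X21.813 Y100.569
M5
G00 X17.614 Y57.683
M3 S274
G01 X33.851 Y52.590 F2927
M5
G00 X0.000 Y0.000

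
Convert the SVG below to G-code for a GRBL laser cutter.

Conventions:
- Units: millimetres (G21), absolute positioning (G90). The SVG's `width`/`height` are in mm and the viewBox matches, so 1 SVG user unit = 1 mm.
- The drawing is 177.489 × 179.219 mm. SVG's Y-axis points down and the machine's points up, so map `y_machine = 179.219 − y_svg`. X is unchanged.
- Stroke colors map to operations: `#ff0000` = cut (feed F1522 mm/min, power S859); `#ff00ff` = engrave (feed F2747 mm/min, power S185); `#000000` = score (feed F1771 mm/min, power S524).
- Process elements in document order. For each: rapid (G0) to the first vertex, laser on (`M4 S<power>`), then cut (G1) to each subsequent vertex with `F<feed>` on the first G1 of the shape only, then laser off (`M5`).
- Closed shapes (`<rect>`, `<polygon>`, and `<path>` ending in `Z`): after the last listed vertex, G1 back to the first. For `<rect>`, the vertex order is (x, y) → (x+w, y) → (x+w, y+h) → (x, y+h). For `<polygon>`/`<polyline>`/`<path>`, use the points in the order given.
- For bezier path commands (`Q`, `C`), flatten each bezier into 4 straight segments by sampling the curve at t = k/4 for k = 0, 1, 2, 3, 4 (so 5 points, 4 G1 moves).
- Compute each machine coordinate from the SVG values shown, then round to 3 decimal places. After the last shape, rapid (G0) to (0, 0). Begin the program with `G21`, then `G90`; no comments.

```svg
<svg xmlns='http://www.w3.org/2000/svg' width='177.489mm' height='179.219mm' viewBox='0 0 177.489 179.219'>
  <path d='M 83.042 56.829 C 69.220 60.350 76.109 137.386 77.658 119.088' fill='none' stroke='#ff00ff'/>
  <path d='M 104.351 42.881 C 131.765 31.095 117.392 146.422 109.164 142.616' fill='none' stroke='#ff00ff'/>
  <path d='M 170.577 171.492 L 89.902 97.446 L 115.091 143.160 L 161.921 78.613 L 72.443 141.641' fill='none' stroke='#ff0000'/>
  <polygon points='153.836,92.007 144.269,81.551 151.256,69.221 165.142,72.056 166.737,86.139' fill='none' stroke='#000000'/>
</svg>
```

1 u = 1 mm; y_m = 179.219 − y.

[1] `<path>` cubic bezier, #ff00ff→engrave S185 F2747: (83.042,122.390) → (76.152,108.603) → (74.586,83.078) → (75.902,61.644) → (77.658,60.131)

[2] `<path>` cubic bezier, #ff00ff→engrave S185 F2747: (104.351,136.338) → (117.825,125.191) → (120.123,89.463) → (115.738,52.238) → (109.164,36.603)

[3] `<path>` open polyline, #ff0000→cut S859 F1522: (170.577,7.727) → (89.902,81.773) → (115.091,36.059) → (161.921,100.606) → (72.443,37.578)

[4] `<polygon>` regular polygon, #000000→score S524 F1771: (153.836,87.212) → (144.269,97.668) → (151.256,109.998) → (165.142,107.163) → (166.737,93.080) → (153.836,87.212) (closed)

G21
G90
G0 X83.042 Y122.390
M4 S185
G1 X76.152 Y108.603 F2747
G1 X74.586 Y83.078
G1 X75.902 Y61.644
G1 X77.658 Y60.131
M5
G0 X104.351 Y136.338
M4 S185
G1 X117.825 Y125.191 F2747
G1 X120.123 Y89.463
G1 X115.738 Y52.238
G1 X109.164 Y36.603
M5
G0 X170.577 Y7.727
M4 S859
G1 X89.902 Y81.773 F1522
G1 X115.091 Y36.059
G1 X161.921 Y100.606
G1 X72.443 Y37.578
M5
G0 X153.836 Y87.212
M4 S524
G1 X144.269 Y97.668 F1771
G1 X151.256 Y109.998
G1 X165.142 Y107.163
G1 X166.737 Y93.080
G1 X153.836 Y87.212
M5
G0 X0.000 Y0.000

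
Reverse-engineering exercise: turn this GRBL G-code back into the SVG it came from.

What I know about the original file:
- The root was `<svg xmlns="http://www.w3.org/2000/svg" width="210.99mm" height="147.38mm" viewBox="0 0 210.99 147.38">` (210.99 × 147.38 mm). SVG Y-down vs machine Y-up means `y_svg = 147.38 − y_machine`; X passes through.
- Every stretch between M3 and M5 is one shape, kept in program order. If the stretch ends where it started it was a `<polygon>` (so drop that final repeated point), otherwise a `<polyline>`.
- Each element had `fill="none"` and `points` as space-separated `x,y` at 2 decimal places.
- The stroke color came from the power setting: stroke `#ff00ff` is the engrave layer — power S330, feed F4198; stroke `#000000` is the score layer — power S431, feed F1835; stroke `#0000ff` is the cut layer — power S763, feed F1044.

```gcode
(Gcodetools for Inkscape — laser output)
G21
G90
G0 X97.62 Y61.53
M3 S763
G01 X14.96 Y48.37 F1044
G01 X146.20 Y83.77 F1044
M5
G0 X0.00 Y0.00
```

Machine Y-up, SVG Y-down with viewBox height 147.38, so y_svg = 147.38 − y_machine; X carries over. Every run uses S763, so all elements get stroke `#0000ff` (cut).

Run 1: The run is open, so emit a `<polyline>` with points (Y-flipped): 97.62,85.85 14.96,99.01 146.20,63.61.

<svg xmlns="http://www.w3.org/2000/svg" width="210.99mm" height="147.38mm" viewBox="0 0 210.99 147.38">
  <polyline points="97.62,85.85 14.96,99.01 146.20,63.61" fill="none" stroke="#0000ff"/>
</svg>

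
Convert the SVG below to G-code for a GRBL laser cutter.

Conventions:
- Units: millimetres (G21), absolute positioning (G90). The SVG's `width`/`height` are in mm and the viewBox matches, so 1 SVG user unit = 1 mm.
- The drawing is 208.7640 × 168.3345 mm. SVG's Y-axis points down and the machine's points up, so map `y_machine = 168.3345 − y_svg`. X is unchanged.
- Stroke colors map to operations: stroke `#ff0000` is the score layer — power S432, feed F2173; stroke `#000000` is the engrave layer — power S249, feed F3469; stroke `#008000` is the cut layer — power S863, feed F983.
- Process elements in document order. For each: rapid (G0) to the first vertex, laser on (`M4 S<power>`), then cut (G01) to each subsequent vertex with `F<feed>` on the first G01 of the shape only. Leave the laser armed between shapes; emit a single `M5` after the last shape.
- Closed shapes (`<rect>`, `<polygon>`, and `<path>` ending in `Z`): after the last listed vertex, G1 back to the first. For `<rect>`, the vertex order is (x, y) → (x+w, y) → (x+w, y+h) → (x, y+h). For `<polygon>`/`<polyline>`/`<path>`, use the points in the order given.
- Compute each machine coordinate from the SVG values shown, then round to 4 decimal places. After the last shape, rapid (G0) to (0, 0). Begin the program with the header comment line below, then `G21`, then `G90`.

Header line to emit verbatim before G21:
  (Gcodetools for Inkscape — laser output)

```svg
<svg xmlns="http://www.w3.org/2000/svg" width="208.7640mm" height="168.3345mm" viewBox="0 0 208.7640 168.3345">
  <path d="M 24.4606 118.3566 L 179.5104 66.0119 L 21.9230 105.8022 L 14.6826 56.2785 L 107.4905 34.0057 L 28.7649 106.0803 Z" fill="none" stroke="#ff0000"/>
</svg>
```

(Gcodetools for Inkscape — laser output)
G21
G90
G0 X24.4606 Y49.9779
M4 S432
G01 X179.5104 Y102.3226 F2173
G01 X21.9230 Y62.5323
G01 X14.6826 Y112.0560
G01 X107.4905 Y134.3288
G01 X28.7649 Y62.2542
G01 X24.4606 Y49.9779
M5
G0 X0.0000 Y0.0000

viewBox `0 0 208.7640 168.3345` with mm width/height → 1 unit = 1 mm. Flip: y_m = 168.3345 − y_svg.

**Shape 1** — `<path>` closed polygon, stroke `#ff0000` → score (S432, F2173). Machine vertices: (24.4606,49.9779) → (179.5104,102.3226) → (21.9230,62.5323) → (14.6826,112.0560) → (107.4905,134.3288) → (28.7649,62.2542) → (24.4606,49.9779). Closed: final G1 returns to the first vertex.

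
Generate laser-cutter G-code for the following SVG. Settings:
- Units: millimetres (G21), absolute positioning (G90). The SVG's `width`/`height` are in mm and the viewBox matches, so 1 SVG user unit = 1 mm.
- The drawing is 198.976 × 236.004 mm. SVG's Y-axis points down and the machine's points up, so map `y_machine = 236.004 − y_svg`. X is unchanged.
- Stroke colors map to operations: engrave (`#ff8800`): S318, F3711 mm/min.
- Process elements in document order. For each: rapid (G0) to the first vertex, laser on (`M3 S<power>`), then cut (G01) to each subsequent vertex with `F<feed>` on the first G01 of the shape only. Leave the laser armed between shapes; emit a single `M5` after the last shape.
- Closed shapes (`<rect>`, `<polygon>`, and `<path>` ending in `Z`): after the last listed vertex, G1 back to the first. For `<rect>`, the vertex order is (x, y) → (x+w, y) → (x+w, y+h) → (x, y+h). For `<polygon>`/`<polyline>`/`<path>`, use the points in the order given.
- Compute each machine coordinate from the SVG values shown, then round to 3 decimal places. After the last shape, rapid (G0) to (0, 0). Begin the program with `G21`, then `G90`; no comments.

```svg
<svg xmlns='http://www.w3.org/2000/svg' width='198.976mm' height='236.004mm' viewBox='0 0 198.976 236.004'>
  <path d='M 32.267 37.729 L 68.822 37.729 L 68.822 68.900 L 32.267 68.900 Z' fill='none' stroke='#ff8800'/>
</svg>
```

G21
G90
G0 X32.267 Y198.275
M3 S318
G01 X68.822 Y198.275 F3711
G01 X68.822 Y167.104
G01 X32.267 Y167.104
G01 X32.267 Y198.275
M5
G0 X0.000 Y0.000

Since the viewBox matches the mm dimensions, user units are millimetres directly. The only transform is the Y-flip y_m = 236.004 − y_svg.

Shape 1 is a rectangle drawn with `<path>`. Its stroke #ff8800 means engrave at S318, F3711. After flipping Y the toolpath is (32.267,198.275) → (68.822,198.275) → (68.822,167.104) → (32.267,167.104) → (32.267,198.275), returning to the start.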